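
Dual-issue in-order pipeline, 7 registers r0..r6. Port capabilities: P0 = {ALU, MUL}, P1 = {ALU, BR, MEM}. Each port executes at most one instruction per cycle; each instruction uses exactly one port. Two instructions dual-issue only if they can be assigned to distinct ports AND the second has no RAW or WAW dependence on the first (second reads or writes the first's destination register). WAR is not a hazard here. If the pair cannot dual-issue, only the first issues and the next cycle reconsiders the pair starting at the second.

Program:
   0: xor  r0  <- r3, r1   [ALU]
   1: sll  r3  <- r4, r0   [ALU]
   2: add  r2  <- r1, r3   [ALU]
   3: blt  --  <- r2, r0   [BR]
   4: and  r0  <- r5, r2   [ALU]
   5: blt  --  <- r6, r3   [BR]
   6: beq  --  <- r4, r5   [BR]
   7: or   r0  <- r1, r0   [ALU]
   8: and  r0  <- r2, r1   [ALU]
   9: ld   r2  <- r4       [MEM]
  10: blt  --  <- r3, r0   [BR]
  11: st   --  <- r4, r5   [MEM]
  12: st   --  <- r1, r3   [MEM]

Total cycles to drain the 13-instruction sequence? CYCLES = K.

CYCLES = 10

  cy0 -> i0 (xor.ALU) RAW r0
  cy1 -> i1 (sll.ALU) RAW r3
  cy2 -> i2 (add.ALU) RAW r2
  cy3 -> i3/i4 (blt.BR;and.ALU) 2-wide
  cy4 -> i5 (blt.BR) no-port BR/BR
  cy5 -> i6/i7 (beq.BR;or.ALU) 2-wide
  cy6 -> i8/i9 (and.ALU;ld.MEM) 2-wide
  cy7 -> i10 (blt.BR) no-port BR/MEM
  cy8 -> i11 (st.MEM) no-port MEM/MEM
  cy9 -> i12 (st.MEM) tail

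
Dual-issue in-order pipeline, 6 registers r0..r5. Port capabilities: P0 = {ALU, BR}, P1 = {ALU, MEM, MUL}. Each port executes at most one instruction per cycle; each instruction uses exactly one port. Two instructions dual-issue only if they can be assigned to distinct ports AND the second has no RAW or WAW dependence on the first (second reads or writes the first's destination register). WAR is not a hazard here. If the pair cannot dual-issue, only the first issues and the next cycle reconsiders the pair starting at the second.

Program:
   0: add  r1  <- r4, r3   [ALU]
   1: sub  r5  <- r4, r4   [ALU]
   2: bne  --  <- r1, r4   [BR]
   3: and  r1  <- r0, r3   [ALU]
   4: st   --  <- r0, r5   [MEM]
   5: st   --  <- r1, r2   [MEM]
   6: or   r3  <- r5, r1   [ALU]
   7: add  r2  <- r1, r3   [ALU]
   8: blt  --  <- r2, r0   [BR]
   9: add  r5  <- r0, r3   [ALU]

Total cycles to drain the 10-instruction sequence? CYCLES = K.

  cy0 -> i0+i1 (add.ALU sub.ALU) pair
  cy1 -> i2+i3 (bne.BR and.ALU) pair
  cy2 -> i4 (st.MEM) no-port MEM/MEM
  cy3 -> i5+i6 (st.MEM or.ALU) pair
  cy4 -> i7 (add.ALU) RAW r2
  cy5 -> i8+i9 (blt.BR add.ALU) pair

CYCLES = 6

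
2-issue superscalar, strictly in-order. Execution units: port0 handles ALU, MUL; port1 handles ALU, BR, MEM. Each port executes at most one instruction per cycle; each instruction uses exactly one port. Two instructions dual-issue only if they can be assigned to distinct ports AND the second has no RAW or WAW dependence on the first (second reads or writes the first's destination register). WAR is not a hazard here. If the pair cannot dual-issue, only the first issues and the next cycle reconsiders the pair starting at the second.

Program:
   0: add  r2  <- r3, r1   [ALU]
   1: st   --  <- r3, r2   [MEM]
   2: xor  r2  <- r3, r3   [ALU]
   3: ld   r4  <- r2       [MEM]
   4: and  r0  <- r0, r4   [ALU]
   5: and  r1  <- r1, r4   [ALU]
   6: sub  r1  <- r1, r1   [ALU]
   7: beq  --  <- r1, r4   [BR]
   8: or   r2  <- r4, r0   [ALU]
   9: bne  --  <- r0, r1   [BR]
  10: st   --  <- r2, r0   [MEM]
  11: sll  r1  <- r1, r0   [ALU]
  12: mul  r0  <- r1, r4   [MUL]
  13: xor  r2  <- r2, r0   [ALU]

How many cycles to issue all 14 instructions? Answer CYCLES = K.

CYCLES = 10

#0 head=0: add.ALU i0 RAW r2
#1 head=1: st.MEM;xor.ALU i1,i2 pair
#2 head=3: ld.MEM i3 RAW r4
#3 head=4: and.ALU;and.ALU i4,i5 pair
#4 head=6: sub.ALU i6 RAW r1
#5 head=7: beq.BR;or.ALU i7,i8 pair
#6 head=9: bne.BR i9 no-port BR/MEM
#7 head=10: st.MEM;sll.ALU i10,i11 pair
#8 head=12: mul.MUL i12 RAW r0
#9 head=13: xor.ALU i13 tail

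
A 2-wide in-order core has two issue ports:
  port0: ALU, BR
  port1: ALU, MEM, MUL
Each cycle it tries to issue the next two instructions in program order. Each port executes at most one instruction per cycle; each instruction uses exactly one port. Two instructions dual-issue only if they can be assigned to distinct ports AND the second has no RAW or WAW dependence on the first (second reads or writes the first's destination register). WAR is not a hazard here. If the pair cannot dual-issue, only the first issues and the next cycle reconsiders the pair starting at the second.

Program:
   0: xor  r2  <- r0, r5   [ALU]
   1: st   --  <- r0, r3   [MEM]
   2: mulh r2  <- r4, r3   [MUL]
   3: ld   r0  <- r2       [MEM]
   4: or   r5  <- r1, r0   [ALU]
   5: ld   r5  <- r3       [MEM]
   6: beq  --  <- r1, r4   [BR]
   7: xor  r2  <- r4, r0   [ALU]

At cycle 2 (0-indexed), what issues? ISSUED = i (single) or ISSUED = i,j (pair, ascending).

ISSUED = 3

t=0 i0/i1:xor;st ; pair
t=1 i2:mulh ; no-port MUL/MEM
t=2 i3:ld ; RAW r0
t=3 i4:or ; WAW r5
t=4 i5/i6:ld;beq ; pair
t=5 i7:xor ; tail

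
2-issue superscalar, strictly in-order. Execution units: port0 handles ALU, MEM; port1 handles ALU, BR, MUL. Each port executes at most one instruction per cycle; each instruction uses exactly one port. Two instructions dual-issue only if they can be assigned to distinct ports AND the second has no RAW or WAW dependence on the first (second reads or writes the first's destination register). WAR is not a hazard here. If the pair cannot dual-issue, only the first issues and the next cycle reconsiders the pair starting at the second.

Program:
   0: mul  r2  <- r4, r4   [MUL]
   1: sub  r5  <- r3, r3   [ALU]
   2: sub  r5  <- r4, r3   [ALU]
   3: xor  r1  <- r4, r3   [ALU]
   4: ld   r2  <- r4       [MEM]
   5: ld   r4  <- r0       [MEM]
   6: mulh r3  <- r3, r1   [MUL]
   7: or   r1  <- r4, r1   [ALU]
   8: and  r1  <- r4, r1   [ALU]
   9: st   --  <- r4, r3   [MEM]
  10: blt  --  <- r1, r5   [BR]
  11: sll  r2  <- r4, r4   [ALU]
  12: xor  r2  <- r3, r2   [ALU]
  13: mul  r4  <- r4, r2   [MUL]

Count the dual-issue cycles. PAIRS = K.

PAIRS = 5

#0 head=0: mul.MUL sub.ALU i0+i1 2-wide
#1 head=2: sub.ALU xor.ALU i2+i3 2-wide
#2 head=4: ld.MEM i4 no-port MEM/MEM
#3 head=5: ld.MEM mulh.MUL i5+i6 2-wide
#4 head=7: or.ALU i7 RAW+WAW r1
#5 head=8: and.ALU st.MEM i8+i9 2-wide
#6 head=10: blt.BR sll.ALU i10+i11 2-wide
#7 head=12: xor.ALU i12 RAW r2
#8 head=13: mul.MUL i13 tail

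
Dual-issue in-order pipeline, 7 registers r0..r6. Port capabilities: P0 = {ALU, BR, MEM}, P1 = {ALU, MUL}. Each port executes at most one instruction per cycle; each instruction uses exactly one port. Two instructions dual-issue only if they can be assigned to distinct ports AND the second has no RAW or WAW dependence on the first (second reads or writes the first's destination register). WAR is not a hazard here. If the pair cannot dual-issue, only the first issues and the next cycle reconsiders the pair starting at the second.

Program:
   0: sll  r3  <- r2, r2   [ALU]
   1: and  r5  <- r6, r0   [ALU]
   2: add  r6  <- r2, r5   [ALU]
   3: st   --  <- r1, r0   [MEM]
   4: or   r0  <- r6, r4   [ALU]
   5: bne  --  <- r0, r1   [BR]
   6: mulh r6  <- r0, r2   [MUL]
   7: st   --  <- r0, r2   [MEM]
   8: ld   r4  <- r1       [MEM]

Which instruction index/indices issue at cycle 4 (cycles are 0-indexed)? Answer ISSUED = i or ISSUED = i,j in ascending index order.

  cy0 -> i0&i1 (sll.ALU;and.ALU) pair
  cy1 -> i2&i3 (add.ALU;st.MEM) pair
  cy2 -> i4 (or.ALU) RAW r0
  cy3 -> i5&i6 (bne.BR;mulh.MUL) pair
  cy4 -> i7 (st.MEM) no-port MEM/MEM
  cy5 -> i8 (ld.MEM) tail

ISSUED = 7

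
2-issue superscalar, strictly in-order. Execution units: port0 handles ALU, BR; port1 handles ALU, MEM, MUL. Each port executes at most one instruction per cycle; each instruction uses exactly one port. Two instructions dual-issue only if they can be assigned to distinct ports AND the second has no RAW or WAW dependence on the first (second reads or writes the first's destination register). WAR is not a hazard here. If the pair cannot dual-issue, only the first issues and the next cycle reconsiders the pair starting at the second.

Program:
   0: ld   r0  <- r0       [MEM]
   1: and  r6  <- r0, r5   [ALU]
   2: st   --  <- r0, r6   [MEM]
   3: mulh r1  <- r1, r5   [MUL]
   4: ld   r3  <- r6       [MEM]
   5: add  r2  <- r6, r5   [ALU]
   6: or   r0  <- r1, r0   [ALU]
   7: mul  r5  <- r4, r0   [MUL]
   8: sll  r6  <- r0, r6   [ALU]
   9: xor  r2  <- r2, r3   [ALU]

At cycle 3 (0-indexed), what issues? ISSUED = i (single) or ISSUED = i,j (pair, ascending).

t=0 i0:ld ; RAW r0
t=1 i1:and ; RAW r6
t=2 i2:st ; no-port MEM/MUL
t=3 i3:mulh ; no-port MUL/MEM
t=4 i4,i5:ld add ; dual
t=5 i6:or ; RAW r0
t=6 i7,i8:mul sll ; dual
t=7 i9:xor ; tail

ISSUED = 3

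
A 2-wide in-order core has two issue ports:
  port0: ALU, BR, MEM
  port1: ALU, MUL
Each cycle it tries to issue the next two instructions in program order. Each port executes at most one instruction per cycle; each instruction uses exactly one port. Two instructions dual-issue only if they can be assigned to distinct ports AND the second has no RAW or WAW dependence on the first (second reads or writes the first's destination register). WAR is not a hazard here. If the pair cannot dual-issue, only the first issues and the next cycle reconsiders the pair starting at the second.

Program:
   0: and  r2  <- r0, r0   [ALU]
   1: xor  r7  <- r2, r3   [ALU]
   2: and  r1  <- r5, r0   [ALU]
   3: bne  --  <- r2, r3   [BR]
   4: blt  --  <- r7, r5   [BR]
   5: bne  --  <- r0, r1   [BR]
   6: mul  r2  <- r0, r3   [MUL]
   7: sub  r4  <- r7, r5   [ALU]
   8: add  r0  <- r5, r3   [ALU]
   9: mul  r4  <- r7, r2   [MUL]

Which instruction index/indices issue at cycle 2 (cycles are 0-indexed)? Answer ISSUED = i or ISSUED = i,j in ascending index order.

[0] i0  and.ALU  -- RAW r2
[1] i1/i2  xor.ALU and.ALU  -- dual
[2] i3  bne.BR  -- no-port BR/BR
[3] i4  blt.BR  -- no-port BR/BR
[4] i5/i6  bne.BR mul.MUL  -- dual
[5] i7/i8  sub.ALU add.ALU  -- dual
[6] i9  mul.MUL  -- tail

ISSUED = 3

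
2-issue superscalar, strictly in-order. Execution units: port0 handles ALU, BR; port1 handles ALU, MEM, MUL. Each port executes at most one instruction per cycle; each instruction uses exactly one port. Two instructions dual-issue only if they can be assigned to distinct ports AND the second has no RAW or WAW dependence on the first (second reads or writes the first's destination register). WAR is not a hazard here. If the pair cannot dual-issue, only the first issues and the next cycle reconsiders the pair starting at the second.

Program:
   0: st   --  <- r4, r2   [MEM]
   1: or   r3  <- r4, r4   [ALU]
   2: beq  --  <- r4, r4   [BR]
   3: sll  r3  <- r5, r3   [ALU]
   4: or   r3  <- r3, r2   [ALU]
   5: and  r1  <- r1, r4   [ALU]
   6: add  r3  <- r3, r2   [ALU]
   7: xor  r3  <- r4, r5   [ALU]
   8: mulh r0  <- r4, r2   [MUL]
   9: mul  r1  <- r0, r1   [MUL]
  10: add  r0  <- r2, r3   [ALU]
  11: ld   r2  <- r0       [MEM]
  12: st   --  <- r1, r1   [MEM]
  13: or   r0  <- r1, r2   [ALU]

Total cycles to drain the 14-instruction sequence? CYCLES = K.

CYCLES = 8

#0 head=0: st+or i0,i1 pair
#1 head=2: beq+sll i2,i3 pair
#2 head=4: or+and i4,i5 pair
#3 head=6: add i6 WAW r3
#4 head=7: xor+mulh i7,i8 pair
#5 head=9: mul+add i9,i10 pair
#6 head=11: ld i11 no-port MEM/MEM
#7 head=12: st+or i12,i13 pair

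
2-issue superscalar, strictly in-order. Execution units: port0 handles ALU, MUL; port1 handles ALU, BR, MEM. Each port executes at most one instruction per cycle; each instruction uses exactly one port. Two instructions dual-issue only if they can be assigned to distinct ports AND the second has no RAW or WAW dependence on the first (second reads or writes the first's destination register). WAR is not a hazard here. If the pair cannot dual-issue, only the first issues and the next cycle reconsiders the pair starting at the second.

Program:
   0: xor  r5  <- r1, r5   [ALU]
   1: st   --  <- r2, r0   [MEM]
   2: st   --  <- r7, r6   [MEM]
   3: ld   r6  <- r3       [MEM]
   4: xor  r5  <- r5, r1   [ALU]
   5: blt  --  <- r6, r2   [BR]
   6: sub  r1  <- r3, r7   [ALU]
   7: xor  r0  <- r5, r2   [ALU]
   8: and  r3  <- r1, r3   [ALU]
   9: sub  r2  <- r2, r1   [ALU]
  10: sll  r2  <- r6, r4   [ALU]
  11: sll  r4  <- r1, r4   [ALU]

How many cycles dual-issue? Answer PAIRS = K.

0. xor;st @i0/i1  | dual
1. st @i2  | no-port MEM/MEM
2. ld;xor @i3/i4  | dual
3. blt;sub @i5/i6  | dual
4. xor;and @i7/i8  | dual
5. sub @i9  | WAW r2
6. sll;sll @i10/i11  | dual

PAIRS = 5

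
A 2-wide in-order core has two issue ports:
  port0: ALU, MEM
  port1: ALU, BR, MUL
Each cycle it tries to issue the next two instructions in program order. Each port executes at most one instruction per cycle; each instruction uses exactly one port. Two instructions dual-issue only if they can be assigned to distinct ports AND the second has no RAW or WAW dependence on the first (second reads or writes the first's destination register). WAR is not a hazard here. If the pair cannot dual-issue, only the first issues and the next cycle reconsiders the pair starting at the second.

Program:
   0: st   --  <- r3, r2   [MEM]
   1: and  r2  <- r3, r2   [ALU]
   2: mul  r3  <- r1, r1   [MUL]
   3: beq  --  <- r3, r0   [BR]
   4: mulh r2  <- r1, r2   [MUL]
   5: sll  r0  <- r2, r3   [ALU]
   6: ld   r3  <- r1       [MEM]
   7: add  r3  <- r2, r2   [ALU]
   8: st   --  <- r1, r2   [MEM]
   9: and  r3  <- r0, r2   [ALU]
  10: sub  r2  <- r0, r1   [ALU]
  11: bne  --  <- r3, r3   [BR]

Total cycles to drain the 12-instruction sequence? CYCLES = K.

0. st.MEM and.ALU @i0/i1  | 2-wide
1. mul.MUL @i2  | no-port MUL/BR
2. beq.BR @i3  | no-port BR/MUL
3. mulh.MUL @i4  | RAW r2
4. sll.ALU ld.MEM @i5/i6  | 2-wide
5. add.ALU st.MEM @i7/i8  | 2-wide
6. and.ALU sub.ALU @i9/i10  | 2-wide
7. bne.BR @i11  | tail

CYCLES = 8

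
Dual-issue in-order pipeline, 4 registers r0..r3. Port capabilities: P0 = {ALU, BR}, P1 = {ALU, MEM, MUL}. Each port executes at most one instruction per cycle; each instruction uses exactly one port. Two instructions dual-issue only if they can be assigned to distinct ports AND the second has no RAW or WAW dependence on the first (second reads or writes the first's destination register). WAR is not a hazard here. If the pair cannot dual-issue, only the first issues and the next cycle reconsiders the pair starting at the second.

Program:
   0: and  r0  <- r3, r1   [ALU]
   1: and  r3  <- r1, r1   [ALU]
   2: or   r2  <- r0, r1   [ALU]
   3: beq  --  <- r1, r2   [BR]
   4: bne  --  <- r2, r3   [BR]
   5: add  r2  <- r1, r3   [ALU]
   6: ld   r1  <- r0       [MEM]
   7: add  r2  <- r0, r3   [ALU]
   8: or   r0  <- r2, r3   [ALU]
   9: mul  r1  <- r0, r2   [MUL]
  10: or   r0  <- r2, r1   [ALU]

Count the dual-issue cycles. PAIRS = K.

0. and/and @i0/i1  | 2-wide
1. or @i2  | RAW r2
2. beq @i3  | no-port BR/BR
3. bne/add @i4/i5  | 2-wide
4. ld/add @i6/i7  | 2-wide
5. or @i8  | RAW r0
6. mul @i9  | RAW r1
7. or @i10  | tail

PAIRS = 3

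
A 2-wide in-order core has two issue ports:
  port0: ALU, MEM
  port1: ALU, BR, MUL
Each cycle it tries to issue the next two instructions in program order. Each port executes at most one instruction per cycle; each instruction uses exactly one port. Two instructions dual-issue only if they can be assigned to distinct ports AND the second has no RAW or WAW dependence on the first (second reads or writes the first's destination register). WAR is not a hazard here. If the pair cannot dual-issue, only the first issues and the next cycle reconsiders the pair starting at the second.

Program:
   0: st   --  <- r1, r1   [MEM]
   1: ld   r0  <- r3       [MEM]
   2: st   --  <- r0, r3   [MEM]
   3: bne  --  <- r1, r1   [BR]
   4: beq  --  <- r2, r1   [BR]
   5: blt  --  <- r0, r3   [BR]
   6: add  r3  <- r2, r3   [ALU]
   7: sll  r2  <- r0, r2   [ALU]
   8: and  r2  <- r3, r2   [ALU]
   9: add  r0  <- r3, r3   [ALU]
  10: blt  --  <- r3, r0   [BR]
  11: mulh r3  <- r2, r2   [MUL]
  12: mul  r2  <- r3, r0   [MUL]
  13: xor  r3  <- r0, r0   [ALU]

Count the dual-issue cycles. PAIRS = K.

PAIRS = 4

c0: i0 st  no-port MEM/MEM
c1: i1 ld  no-port MEM/MEM
c2: i2/i3 st;bne  dual
c3: i4 beq  no-port BR/BR
c4: i5/i6 blt;add  dual
c5: i7 sll  RAW+WAW r2
c6: i8/i9 and;add  dual
c7: i10 blt  no-port BR/MUL
c8: i11 mulh  no-port MUL/MUL
c9: i12/i13 mul;xor  dual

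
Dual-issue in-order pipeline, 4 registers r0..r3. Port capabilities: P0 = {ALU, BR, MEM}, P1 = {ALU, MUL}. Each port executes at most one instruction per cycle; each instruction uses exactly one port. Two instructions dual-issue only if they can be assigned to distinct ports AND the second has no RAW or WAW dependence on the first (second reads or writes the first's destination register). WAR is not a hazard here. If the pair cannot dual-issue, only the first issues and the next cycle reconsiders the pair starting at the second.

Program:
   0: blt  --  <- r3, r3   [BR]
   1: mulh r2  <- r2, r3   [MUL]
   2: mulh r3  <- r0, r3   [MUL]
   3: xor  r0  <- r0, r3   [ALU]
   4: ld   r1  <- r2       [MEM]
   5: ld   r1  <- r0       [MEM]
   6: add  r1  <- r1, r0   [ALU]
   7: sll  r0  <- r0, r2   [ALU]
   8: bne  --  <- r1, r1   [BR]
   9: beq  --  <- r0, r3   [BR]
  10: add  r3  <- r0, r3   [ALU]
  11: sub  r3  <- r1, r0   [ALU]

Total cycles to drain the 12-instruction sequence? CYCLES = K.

CYCLES = 8

c0: i0,i1 blt+mulh  dual
c1: i2 mulh  RAW r3
c2: i3,i4 xor+ld  dual
c3: i5 ld  RAW+WAW r1
c4: i6,i7 add+sll  dual
c5: i8 bne  no-port BR/BR
c6: i9,i10 beq+add  dual
c7: i11 sub  tail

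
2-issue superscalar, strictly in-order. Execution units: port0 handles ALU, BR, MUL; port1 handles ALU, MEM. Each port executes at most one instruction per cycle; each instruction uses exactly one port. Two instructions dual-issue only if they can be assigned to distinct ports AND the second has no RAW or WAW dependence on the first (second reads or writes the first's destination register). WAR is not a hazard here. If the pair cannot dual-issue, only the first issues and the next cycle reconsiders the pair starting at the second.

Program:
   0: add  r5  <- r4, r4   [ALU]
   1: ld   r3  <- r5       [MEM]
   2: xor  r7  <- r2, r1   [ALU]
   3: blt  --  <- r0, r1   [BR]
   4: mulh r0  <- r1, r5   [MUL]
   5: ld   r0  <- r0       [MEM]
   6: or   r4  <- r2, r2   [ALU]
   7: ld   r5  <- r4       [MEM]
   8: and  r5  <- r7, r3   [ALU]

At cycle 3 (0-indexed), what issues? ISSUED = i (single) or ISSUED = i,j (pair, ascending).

ISSUED = 4

[0] i0  add.ALU  -- RAW r5
[1] i1/i2  ld.MEM xor.ALU  -- pair
[2] i3  blt.BR  -- no-port BR/MUL
[3] i4  mulh.MUL  -- RAW+WAW r0
[4] i5/i6  ld.MEM or.ALU  -- pair
[5] i7  ld.MEM  -- WAW r5
[6] i8  and.ALU  -- tail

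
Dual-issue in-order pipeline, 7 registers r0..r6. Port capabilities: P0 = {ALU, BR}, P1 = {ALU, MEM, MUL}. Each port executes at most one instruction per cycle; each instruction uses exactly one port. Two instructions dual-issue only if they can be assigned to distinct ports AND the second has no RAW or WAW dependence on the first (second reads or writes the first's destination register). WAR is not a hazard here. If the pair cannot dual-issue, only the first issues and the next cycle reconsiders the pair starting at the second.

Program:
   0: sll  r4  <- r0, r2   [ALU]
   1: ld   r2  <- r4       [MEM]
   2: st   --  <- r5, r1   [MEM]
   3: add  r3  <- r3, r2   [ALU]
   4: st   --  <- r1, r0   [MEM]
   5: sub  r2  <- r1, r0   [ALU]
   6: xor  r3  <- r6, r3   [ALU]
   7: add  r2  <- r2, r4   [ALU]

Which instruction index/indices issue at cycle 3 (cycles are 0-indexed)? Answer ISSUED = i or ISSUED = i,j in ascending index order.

  cy0 -> i0 (sll.ALU) RAW r4
  cy1 -> i1 (ld.MEM) no-port MEM/MEM
  cy2 -> i2&i3 (st.MEM;add.ALU) 2-wide
  cy3 -> i4&i5 (st.MEM;sub.ALU) 2-wide
  cy4 -> i6&i7 (xor.ALU;add.ALU) 2-wide

ISSUED = 4,5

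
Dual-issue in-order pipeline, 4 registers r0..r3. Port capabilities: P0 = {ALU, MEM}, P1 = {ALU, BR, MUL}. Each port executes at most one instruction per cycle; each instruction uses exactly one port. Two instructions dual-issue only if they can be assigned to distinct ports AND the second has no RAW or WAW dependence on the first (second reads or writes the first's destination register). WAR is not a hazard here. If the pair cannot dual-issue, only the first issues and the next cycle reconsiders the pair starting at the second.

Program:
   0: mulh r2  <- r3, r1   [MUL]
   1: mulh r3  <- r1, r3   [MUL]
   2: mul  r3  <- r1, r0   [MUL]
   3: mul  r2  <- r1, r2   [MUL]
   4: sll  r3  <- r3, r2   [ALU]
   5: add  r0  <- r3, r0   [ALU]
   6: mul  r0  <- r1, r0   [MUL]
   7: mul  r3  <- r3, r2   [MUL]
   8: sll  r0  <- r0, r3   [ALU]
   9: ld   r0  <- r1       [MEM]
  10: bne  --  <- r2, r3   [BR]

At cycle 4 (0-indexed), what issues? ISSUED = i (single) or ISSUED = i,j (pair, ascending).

[0] i0  mulh  -- no-port MUL/MUL
[1] i1  mulh  -- no-port MUL/MUL
[2] i2  mul  -- no-port MUL/MUL
[3] i3  mul  -- RAW r2
[4] i4  sll  -- RAW r3
[5] i5  add  -- RAW+WAW r0
[6] i6  mul  -- no-port MUL/MUL
[7] i7  mul  -- RAW r3
[8] i8  sll  -- WAW r0
[9] i9+i10  ld;bne  -- 2-wide

ISSUED = 4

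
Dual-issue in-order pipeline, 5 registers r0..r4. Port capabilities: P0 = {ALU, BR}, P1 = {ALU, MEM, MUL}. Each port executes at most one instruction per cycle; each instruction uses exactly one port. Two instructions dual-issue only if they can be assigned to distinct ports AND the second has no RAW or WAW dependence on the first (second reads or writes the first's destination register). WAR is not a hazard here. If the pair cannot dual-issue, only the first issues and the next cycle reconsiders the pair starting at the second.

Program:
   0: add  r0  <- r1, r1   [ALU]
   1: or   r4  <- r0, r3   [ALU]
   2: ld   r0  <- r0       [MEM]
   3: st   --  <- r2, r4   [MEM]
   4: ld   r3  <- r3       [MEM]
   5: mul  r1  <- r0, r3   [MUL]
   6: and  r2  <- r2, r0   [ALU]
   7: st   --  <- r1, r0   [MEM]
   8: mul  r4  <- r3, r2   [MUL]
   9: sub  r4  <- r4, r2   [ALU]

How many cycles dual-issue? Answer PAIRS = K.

[0] i0  add  -- RAW r0
[1] i1,i2  or+ld  -- dual
[2] i3  st  -- no-port MEM/MEM
[3] i4  ld  -- no-port MEM/MUL
[4] i5,i6  mul+and  -- dual
[5] i7  st  -- no-port MEM/MUL
[6] i8  mul  -- RAW+WAW r4
[7] i9  sub  -- tail

PAIRS = 2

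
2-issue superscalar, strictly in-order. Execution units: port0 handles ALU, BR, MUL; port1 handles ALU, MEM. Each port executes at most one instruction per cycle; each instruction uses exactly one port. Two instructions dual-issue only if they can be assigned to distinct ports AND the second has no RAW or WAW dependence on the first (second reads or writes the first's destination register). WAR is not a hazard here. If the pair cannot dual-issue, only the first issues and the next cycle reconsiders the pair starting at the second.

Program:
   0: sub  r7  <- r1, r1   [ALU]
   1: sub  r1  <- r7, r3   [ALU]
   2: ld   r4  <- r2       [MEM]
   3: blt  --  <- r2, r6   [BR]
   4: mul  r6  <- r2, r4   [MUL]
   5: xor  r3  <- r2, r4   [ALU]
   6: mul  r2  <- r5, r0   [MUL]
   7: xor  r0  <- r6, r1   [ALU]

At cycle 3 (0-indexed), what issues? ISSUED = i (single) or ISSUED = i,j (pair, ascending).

t=0 i0:sub ; RAW r7
t=1 i1,i2:sub;ld ; pair
t=2 i3:blt ; no-port BR/MUL
t=3 i4,i5:mul;xor ; pair
t=4 i6,i7:mul;xor ; pair

ISSUED = 4,5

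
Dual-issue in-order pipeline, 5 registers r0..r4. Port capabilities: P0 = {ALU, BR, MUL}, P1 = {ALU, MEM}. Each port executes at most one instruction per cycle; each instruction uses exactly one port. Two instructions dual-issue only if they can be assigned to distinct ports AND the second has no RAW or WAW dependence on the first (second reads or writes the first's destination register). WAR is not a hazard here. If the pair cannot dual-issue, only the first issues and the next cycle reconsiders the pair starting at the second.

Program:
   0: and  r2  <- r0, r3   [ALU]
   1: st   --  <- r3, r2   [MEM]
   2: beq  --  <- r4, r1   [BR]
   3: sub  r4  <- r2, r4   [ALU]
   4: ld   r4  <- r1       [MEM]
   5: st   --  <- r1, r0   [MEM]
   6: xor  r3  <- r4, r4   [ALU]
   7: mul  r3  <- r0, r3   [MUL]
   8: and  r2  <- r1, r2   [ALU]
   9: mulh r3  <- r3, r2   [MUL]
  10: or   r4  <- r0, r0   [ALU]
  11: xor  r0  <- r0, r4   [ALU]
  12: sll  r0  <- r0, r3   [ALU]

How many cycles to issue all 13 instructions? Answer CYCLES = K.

0. and.ALU @i0  | RAW r2
1. st.MEM/beq.BR @i1,i2  | pair
2. sub.ALU @i3  | WAW r4
3. ld.MEM @i4  | no-port MEM/MEM
4. st.MEM/xor.ALU @i5,i6  | pair
5. mul.MUL/and.ALU @i7,i8  | pair
6. mulh.MUL/or.ALU @i9,i10  | pair
7. xor.ALU @i11  | RAW+WAW r0
8. sll.ALU @i12  | tail

CYCLES = 9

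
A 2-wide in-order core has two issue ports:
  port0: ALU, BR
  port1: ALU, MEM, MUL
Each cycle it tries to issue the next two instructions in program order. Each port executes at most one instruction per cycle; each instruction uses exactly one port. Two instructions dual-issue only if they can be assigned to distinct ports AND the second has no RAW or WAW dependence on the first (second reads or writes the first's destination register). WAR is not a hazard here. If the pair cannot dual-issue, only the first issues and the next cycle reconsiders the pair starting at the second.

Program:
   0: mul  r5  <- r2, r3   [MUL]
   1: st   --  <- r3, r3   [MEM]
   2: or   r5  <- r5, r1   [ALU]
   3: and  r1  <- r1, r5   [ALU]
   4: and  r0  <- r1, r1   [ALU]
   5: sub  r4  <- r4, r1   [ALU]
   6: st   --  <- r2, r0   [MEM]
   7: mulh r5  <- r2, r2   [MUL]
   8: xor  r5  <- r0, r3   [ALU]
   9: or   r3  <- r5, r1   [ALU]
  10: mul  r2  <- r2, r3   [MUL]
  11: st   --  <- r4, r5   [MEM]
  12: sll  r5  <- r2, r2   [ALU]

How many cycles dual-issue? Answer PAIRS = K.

PAIRS = 3

#0 head=0: mul i0 no-port MUL/MEM
#1 head=1: st+or i1/i2 pair
#2 head=3: and i3 RAW r1
#3 head=4: and+sub i4/i5 pair
#4 head=6: st i6 no-port MEM/MUL
#5 head=7: mulh i7 WAW r5
#6 head=8: xor i8 RAW r5
#7 head=9: or i9 RAW r3
#8 head=10: mul i10 no-port MUL/MEM
#9 head=11: st+sll i11/i12 pair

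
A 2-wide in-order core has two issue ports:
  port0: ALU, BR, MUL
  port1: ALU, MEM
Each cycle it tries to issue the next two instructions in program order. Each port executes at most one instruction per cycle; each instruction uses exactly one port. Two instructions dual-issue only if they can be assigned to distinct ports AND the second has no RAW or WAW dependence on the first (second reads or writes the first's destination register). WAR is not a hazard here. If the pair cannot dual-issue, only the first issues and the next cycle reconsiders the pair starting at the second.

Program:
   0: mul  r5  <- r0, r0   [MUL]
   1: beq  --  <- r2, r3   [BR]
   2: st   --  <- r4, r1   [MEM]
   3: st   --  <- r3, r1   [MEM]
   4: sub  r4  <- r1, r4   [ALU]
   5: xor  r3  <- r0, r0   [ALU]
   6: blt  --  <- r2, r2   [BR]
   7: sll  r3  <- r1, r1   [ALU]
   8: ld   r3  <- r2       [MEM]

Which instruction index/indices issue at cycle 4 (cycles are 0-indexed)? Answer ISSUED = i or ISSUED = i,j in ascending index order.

0. mul @i0  | no-port MUL/BR
1. beq st @i1&i2  | dual
2. st sub @i3&i4  | dual
3. xor blt @i5&i6  | dual
4. sll @i7  | WAW r3
5. ld @i8  | tail

ISSUED = 7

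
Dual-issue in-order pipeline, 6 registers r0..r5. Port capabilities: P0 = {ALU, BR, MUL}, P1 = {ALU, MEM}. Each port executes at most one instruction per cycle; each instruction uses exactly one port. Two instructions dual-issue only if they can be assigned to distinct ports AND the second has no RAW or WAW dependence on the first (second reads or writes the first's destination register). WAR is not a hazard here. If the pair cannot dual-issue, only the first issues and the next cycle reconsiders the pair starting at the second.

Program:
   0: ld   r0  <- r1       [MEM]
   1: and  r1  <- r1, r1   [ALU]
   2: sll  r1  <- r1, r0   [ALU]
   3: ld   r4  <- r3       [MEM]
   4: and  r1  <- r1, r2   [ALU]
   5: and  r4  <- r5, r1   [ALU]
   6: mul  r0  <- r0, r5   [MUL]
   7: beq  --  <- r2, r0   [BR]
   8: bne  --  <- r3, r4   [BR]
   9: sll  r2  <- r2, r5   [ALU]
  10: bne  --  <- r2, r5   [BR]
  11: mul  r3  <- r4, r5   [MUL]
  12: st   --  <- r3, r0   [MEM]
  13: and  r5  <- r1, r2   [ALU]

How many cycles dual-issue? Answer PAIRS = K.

PAIRS = 5

0. ld and @i0&i1  | pair
1. sll ld @i2&i3  | pair
2. and @i4  | RAW r1
3. and mul @i5&i6  | pair
4. beq @i7  | no-port BR/BR
5. bne sll @i8&i9  | pair
6. bne @i10  | no-port BR/MUL
7. mul @i11  | RAW r3
8. st and @i12&i13  | pair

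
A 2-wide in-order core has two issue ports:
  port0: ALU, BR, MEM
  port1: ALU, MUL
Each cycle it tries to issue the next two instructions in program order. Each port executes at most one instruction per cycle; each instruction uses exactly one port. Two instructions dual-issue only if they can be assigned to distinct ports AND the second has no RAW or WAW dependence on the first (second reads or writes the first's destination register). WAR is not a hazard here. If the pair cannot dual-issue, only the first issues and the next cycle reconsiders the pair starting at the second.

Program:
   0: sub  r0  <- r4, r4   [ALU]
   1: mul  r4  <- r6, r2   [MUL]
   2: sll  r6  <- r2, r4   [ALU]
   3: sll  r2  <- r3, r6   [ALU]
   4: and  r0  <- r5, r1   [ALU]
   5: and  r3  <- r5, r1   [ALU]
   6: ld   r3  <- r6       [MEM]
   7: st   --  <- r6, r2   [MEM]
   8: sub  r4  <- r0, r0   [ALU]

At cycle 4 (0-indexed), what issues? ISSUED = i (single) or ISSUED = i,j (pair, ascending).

t=0 i0&i1:sub.ALU mul.MUL ; 2-wide
t=1 i2:sll.ALU ; RAW r6
t=2 i3&i4:sll.ALU and.ALU ; 2-wide
t=3 i5:and.ALU ; WAW r3
t=4 i6:ld.MEM ; no-port MEM/MEM
t=5 i7&i8:st.MEM sub.ALU ; 2-wide

ISSUED = 6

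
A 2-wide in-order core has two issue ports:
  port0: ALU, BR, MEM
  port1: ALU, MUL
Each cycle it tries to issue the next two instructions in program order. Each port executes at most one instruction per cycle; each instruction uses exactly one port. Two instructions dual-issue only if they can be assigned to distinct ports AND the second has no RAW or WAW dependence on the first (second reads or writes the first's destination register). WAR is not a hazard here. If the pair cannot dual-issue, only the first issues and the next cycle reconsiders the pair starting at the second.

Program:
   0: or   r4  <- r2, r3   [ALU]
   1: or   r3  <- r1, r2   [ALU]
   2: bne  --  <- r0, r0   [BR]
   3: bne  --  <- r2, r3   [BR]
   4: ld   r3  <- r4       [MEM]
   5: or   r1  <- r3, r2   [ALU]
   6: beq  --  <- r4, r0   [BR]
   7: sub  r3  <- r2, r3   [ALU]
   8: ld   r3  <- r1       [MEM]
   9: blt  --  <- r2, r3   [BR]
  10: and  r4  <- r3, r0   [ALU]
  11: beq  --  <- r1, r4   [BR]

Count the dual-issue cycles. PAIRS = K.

#0 head=0: or.ALU or.ALU i0/i1 pair
#1 head=2: bne.BR i2 no-port BR/BR
#2 head=3: bne.BR i3 no-port BR/MEM
#3 head=4: ld.MEM i4 RAW r3
#4 head=5: or.ALU beq.BR i5/i6 pair
#5 head=7: sub.ALU i7 WAW r3
#6 head=8: ld.MEM i8 no-port MEM/BR
#7 head=9: blt.BR and.ALU i9/i10 pair
#8 head=11: beq.BR i11 tail

PAIRS = 3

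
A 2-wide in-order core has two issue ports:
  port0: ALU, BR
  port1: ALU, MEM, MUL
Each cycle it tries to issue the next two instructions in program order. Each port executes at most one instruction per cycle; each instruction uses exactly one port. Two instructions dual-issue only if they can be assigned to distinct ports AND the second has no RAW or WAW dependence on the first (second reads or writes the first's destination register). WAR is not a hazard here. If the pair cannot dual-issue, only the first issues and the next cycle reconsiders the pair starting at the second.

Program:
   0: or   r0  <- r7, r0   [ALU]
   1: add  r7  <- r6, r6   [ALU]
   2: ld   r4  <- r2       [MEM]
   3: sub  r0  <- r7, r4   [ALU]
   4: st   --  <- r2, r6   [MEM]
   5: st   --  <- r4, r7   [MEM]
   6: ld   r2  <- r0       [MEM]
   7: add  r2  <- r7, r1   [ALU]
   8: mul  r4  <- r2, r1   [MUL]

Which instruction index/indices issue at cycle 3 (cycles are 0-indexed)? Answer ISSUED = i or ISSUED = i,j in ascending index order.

ISSUED = 5

t=0 i0&i1:or.ALU+add.ALU ; 2-wide
t=1 i2:ld.MEM ; RAW r4
t=2 i3&i4:sub.ALU+st.MEM ; 2-wide
t=3 i5:st.MEM ; no-port MEM/MEM
t=4 i6:ld.MEM ; WAW r2
t=5 i7:add.ALU ; RAW r2
t=6 i8:mul.MUL ; tail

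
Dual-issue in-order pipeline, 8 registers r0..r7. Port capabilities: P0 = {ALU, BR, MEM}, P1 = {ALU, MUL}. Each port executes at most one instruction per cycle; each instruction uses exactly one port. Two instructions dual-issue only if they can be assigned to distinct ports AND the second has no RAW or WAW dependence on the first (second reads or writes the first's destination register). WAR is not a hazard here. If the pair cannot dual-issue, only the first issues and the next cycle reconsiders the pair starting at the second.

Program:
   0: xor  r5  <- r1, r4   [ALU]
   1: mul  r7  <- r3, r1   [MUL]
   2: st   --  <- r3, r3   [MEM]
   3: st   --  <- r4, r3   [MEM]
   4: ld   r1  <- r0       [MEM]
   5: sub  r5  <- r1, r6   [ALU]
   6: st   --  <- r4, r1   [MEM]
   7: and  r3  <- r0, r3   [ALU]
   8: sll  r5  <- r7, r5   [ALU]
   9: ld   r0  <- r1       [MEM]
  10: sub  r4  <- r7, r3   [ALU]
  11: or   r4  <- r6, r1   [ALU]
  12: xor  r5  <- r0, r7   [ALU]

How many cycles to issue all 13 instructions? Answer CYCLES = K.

t=0 i0/i1:xor.ALU+mul.MUL ; dual
t=1 i2:st.MEM ; no-port MEM/MEM
t=2 i3:st.MEM ; no-port MEM/MEM
t=3 i4:ld.MEM ; RAW r1
t=4 i5/i6:sub.ALU+st.MEM ; dual
t=5 i7/i8:and.ALU+sll.ALU ; dual
t=6 i9/i10:ld.MEM+sub.ALU ; dual
t=7 i11/i12:or.ALU+xor.ALU ; dual

CYCLES = 8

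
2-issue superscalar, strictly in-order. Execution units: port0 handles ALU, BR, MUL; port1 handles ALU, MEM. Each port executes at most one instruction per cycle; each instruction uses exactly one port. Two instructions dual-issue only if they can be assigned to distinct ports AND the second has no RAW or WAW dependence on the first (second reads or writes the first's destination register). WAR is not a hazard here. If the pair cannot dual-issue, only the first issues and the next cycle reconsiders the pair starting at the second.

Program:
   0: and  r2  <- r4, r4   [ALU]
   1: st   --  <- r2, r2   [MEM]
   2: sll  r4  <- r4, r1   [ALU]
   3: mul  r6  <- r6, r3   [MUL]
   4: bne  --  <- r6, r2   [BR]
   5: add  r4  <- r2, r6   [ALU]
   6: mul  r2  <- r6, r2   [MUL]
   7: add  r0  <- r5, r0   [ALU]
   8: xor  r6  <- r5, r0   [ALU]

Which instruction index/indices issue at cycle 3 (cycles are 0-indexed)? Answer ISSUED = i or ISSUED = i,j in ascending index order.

ISSUED = 4,5

  cy0 -> i0 (and) RAW r2
  cy1 -> i1+i2 (st sll) 2-wide
  cy2 -> i3 (mul) no-port MUL/BR
  cy3 -> i4+i5 (bne add) 2-wide
  cy4 -> i6+i7 (mul add) 2-wide
  cy5 -> i8 (xor) tail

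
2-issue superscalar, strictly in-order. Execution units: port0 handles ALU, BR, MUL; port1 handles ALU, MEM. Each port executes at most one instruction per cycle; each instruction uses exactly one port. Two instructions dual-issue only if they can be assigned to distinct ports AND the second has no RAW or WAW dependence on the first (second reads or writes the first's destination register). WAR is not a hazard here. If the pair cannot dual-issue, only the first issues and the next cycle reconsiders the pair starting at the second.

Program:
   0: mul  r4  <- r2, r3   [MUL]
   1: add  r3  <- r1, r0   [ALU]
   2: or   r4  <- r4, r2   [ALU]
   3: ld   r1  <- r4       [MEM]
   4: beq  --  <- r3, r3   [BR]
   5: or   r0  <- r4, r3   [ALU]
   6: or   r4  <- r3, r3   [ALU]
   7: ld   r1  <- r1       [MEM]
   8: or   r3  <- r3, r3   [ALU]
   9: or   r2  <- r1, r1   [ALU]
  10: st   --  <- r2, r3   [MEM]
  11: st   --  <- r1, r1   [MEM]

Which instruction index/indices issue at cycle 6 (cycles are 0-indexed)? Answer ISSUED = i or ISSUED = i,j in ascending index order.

ISSUED = 10

[0] i0&i1  mul add  -- pair
[1] i2  or  -- RAW r4
[2] i3&i4  ld beq  -- pair
[3] i5&i6  or or  -- pair
[4] i7&i8  ld or  -- pair
[5] i9  or  -- RAW r2
[6] i10  st  -- no-port MEM/MEM
[7] i11  st  -- tail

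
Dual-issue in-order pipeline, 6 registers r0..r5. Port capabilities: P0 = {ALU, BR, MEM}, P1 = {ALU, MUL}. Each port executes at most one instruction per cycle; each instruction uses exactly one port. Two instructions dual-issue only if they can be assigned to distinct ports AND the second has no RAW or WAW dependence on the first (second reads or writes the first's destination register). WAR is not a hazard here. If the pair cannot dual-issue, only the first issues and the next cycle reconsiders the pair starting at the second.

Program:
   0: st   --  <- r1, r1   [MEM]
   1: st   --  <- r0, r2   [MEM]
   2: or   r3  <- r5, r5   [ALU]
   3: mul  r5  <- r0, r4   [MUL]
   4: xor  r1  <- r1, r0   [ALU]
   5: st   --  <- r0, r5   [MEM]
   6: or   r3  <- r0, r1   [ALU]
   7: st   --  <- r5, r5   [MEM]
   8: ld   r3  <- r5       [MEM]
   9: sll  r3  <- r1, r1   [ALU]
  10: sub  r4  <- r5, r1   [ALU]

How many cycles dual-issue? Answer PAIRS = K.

PAIRS = 4

t=0 i0:st ; no-port MEM/MEM
t=1 i1,i2:st;or ; 2-wide
t=2 i3,i4:mul;xor ; 2-wide
t=3 i5,i6:st;or ; 2-wide
t=4 i7:st ; no-port MEM/MEM
t=5 i8:ld ; WAW r3
t=6 i9,i10:sll;sub ; 2-wide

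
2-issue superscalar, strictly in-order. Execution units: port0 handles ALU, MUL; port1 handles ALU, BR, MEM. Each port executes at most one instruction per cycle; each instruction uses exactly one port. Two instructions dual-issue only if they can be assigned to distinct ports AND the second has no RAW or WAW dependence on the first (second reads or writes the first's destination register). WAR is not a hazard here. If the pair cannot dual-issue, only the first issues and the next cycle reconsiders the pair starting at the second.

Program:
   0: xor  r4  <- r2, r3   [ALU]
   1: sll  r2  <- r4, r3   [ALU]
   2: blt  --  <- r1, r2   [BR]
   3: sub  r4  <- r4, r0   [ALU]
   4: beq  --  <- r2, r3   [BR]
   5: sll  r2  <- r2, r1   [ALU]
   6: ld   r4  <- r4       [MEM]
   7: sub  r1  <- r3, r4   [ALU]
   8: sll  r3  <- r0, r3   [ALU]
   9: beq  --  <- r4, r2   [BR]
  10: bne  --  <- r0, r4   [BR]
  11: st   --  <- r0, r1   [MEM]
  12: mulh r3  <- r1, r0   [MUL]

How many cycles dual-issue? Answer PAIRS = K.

#0 head=0: xor.ALU i0 RAW r4
#1 head=1: sll.ALU i1 RAW r2
#2 head=2: blt.BR/sub.ALU i2+i3 pair
#3 head=4: beq.BR/sll.ALU i4+i5 pair
#4 head=6: ld.MEM i6 RAW r4
#5 head=7: sub.ALU/sll.ALU i7+i8 pair
#6 head=9: beq.BR i9 no-port BR/BR
#7 head=10: bne.BR i10 no-port BR/MEM
#8 head=11: st.MEM/mulh.MUL i11+i12 pair

PAIRS = 4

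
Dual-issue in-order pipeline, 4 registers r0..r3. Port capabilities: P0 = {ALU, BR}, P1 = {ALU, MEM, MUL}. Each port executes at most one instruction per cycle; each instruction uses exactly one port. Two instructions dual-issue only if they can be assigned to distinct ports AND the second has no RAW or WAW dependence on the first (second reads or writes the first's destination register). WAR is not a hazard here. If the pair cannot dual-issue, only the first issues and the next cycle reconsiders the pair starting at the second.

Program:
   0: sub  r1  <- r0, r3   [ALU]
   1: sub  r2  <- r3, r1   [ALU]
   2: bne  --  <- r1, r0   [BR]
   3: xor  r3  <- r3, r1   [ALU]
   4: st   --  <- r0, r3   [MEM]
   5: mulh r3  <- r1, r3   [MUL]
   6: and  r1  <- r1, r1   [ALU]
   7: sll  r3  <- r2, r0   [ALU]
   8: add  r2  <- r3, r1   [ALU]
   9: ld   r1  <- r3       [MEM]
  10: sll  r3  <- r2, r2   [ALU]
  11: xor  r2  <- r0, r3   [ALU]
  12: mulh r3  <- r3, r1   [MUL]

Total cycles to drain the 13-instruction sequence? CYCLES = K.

  cy0 -> i0 (sub) RAW r1
  cy1 -> i1/i2 (sub/bne) pair
  cy2 -> i3 (xor) RAW r3
  cy3 -> i4 (st) no-port MEM/MUL
  cy4 -> i5/i6 (mulh/and) pair
  cy5 -> i7 (sll) RAW r3
  cy6 -> i8/i9 (add/ld) pair
  cy7 -> i10 (sll) RAW r3
  cy8 -> i11/i12 (xor/mulh) pair

CYCLES = 9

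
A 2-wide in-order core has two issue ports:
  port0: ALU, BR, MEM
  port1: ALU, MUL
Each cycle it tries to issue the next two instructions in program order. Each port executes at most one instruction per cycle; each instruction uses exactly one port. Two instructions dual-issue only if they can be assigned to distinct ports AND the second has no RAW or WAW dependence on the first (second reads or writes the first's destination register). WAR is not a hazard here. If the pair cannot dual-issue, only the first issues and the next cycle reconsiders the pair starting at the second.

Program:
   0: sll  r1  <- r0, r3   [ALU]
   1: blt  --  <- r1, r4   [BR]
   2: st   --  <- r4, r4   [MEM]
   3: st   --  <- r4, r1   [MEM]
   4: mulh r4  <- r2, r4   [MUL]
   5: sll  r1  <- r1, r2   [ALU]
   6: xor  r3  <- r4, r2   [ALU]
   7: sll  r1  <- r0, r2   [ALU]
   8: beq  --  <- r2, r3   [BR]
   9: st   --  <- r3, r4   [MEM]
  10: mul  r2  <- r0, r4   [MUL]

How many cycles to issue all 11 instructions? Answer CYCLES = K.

CYCLES = 7

#0 head=0: sll.ALU i0 RAW r1
#1 head=1: blt.BR i1 no-port BR/MEM
#2 head=2: st.MEM i2 no-port MEM/MEM
#3 head=3: st.MEM mulh.MUL i3+i4 dual
#4 head=5: sll.ALU xor.ALU i5+i6 dual
#5 head=7: sll.ALU beq.BR i7+i8 dual
#6 head=9: st.MEM mul.MUL i9+i10 dual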